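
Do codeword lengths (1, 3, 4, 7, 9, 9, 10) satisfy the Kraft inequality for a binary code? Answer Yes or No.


Kraft sum = sum(2^(-l_i)) = 0.7002, need <= 1. Result: satisfied (a binary prefix-free code with these lengths exists)

Yes


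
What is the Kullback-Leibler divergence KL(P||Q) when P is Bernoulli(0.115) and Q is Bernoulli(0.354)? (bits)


KL = p*log2(p/q) + (1-p)*log2((1-p)/(1-q)) = 0.115*log2(0.115/0.354) + 0.885*log2(0.885/0.646) = 0.2154

0.2154 bits


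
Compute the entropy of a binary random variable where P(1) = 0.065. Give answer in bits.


H = -p*log2(p) - (1-p)*log2(1-p). -0.065*log2(0.065) = 0.256322; -0.935*log2(0.935) = 0.090659. H = 0.256322 + 0.090659 = 0.347

0.347 bits


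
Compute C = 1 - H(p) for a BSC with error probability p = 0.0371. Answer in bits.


H(p) = -p*log2(p) - (1-p)*log2(1-p) = -0.0371*log2(0.0371) - 0.9629*log2(0.9629) = 0.176315 + 0.052519 = 0.2288. C = 1 - H(p) = 1 - 0.2288 = 0.7712

0.7712 bits


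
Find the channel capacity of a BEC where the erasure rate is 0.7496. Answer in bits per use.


C = 1 - epsilon = 1 - 0.7496 = 0.2504

0.2504 bits


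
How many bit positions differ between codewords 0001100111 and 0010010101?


Count differing positions: . . ^ ^ ^ ^ . . ^ . = 5 differences

5


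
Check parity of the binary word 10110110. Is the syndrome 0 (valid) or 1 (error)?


Syndrome = XOR of all bits = 1 XOR 0 XOR 1 XOR 1 XOR 0 XOR 1 XOR 1 XOR 0 = 1

1


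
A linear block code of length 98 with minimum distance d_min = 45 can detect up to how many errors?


Detection capability = d_min - 1 = 45 - 1 = 44

44 errors


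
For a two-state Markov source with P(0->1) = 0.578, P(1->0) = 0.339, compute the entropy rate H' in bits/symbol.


Stationary distribution: pi_0 = p10/(p01+p10) = 0.3697, pi_1 = 0.6303. Entropy rate H' = pi_0*H(p01) + pi_1*H(p10) = 0.3697*0.9824 + 0.6303*0.9239 = 0.9455

0.9455 bits/symbol


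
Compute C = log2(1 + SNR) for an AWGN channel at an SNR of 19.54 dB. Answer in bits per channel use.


SNR_linear = 10^(19.54/10) = 89.9498; C = log2(1 + SNR_linear) = log2(1 + 89.9498) = 6.507

6.507 bits/channel use


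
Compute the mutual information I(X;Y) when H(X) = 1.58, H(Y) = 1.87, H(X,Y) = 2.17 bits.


I(X;Y) = H(X) + H(Y) - H(X,Y) = 1.58 + 1.87 - 2.17 = 1.28

1.28 bits


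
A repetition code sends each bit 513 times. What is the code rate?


Rate = k/n = 1/513

1/513


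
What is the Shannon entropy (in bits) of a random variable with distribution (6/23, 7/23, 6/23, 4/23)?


H = -sum(p_i * log2(p_i)). Terms: -(6/23)*log2(6/23) = 0.505722; -(7/23)*log2(7/23) = 0.522324; -(6/23)*log2(6/23) = 0.505722; -(4/23)*log2(4/23) = 0.438880. H = 0.505722 + 0.522324 + 0.505722 + 0.438880 = 1.9726

1.9726 bits


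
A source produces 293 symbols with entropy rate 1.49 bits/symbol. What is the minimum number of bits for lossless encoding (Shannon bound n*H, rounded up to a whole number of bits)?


Minimum bits >= n * H = 293 * 1.49 = 436.57, rounded up to a whole number of bits = 437

437 bits


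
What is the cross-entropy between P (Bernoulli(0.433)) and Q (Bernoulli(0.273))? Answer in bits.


H(P,Q) = -p*log2(q) - (1-p)*log2(1-q). -0.433*log2(0.273) = 0.811021; -0.567*log2(0.727) = 0.260805. H(P,Q) = 0.811021 + 0.260805 = 1.0718

1.0718 bits


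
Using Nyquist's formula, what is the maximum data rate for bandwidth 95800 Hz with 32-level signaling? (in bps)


Rate = 2 * B * log2(M) = 2 * 95800 * 5.0 = 958000.0

958000.0 bps


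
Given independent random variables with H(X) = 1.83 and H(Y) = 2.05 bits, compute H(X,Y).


For independent variables, H(X,Y) = H(X) + H(Y) = 1.83 + 2.05 = 3.88

3.88 bits


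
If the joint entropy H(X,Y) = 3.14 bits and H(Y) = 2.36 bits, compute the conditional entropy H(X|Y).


H(X|Y) = H(X,Y) - H(Y) = 3.14 - 2.36 = 0.78

0.78 bits


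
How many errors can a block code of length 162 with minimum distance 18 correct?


Correction capability = floor((d-1)/2) = floor((18-1)/2) = 8

8 errors


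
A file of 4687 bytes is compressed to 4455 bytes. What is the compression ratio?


Ratio = original / compressed = 4687 / 4455 = 1.0521

1.0521


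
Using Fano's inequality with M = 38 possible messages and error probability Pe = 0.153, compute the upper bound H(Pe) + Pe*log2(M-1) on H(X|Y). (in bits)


H(Pe) = -Pe*log2(Pe) - (1-Pe)*log2(1-Pe) = -0.153*log2(0.153) - 0.847*log2(0.847) = 0.414385 + 0.202913 = 0.6173. Pe*log2(M-1) = 0.153*log2(37) = 0.797046. Bound = H(Pe) + Pe*log2(M-1) = 0.414385 + 0.202913 + 0.797046 = 1.4143

1.4143 bits


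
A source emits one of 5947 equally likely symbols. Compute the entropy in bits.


H = log2(n) = log2(5947) = 12.5379

12.5379 bits


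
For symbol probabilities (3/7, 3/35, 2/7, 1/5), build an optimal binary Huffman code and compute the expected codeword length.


Huffman construction (repeatedly merge the two least-probable nodes; each merge adds 1 bit to every symbol beneath it): 3/35 + 1/5 = 2/7; 2/7 + 2/7 = 4/7; 3/7 + 4/7 = 1. Resulting codeword lengths (in the order the probabilities were given): (1, 3, 2, 3). L_avg = sum(p_i * l_i) = 3/7*1 + 3/35*3 + 2/7*2 + 1/5*3 = 13/7 = 1.8571

1.8571 bits


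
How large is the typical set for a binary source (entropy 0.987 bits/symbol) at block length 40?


log2|A_typical| = nH = 40 * 0.987 = 39.48, so |A_typical| ~ 2^39.48 = 7.668e+11

7.668e+11


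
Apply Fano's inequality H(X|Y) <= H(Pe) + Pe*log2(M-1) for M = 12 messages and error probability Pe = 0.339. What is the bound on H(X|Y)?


H(Pe) = -Pe*log2(Pe) - (1-Pe)*log2(1-Pe) = -0.339*log2(0.339) - 0.661*log2(0.661) = 0.529058 + 0.394801 = 0.9239. Pe*log2(M-1) = 0.339*log2(11) = 1.172747. Bound = H(Pe) + Pe*log2(M-1) = 0.529058 + 0.394801 + 1.172747 = 2.0966

2.0966 bits


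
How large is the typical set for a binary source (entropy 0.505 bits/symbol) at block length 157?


log2|A_typical| = nH = 157 * 0.505 = 79.285, so |A_typical| ~ 2^79.285 = 7.365e+23

7.365e+23


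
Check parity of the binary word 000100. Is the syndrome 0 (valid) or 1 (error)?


Syndrome = XOR of all bits = 0 XOR 0 XOR 0 XOR 1 XOR 0 XOR 0 = 1

1


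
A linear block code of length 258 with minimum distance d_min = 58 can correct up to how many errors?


Correction capability = floor((d-1)/2) = floor((58-1)/2) = 28

28 errors


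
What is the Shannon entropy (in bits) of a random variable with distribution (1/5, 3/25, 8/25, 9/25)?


H = -sum(p_i * log2(p_i)). Terms: -(1/5)*log2(1/5) = 0.464386; -(3/25)*log2(3/25) = 0.367067; -(8/25)*log2(8/25) = 0.526034; -(9/25)*log2(9/25) = 0.530615. H = 0.464386 + 0.367067 + 0.526034 + 0.530615 = 1.8881

1.8881 bits


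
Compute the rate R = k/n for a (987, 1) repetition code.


Rate = k/n = 1/987

1/987


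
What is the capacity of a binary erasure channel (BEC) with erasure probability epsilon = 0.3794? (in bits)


C = 1 - epsilon = 1 - 0.3794 = 0.6206

0.6206 bits


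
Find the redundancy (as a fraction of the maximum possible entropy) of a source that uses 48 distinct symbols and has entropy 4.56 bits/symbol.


H_max = log2(K) = log2(48) = 5.585 bits/symbol. Redundancy = 1 - H/H_max = 1 - 4.56/5.585 = 1 - 0.8165 = 0.1835

0.1835


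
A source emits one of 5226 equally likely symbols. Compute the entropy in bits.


H = log2(n) = log2(5226) = 12.3515

12.3515 bits


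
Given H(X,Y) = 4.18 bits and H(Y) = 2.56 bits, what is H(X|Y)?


H(X|Y) = H(X,Y) - H(Y) = 4.18 - 2.56 = 1.62

1.62 bits


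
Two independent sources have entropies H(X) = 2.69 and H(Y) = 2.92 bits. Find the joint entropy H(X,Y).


For independent variables, H(X,Y) = H(X) + H(Y) = 2.69 + 2.92 = 5.61

5.61 bits


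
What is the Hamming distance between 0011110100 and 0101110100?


Count differing positions: . ^ ^ . . . . . . . = 2 differences

2


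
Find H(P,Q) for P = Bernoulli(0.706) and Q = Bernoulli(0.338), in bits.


H(P,Q) = -p*log2(q) - (1-p)*log2(1-q). -0.706*log2(0.338) = 1.104823; -0.294*log2(0.662) = 0.174958. H(P,Q) = 1.104823 + 0.174958 = 1.2798

1.2798 bits


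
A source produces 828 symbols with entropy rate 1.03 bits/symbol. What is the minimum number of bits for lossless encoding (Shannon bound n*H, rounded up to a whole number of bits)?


Minimum bits >= n * H = 828 * 1.03 = 852.84, rounded up to a whole number of bits = 853

853 bits


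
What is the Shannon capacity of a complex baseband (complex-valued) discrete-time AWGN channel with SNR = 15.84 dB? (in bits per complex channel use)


SNR_linear = 10^(15.84/10) = 38.3707; C = log2(1 + SNR_linear) = log2(1 + 38.3707) = 5.2991

5.2991 bits/channel use


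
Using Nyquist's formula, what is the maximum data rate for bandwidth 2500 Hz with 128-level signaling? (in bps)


Rate = 2 * B * log2(M) = 2 * 2500 * 7.0 = 35000.0

35000.0 bps


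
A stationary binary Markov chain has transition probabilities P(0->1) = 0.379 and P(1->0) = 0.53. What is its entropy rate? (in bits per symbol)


Stationary distribution: pi_0 = p10/(p01+p10) = 0.5831, pi_1 = 0.4169. Entropy rate H' = pi_0*H(p01) + pi_1*H(p10) = 0.5831*0.9573 + 0.4169*0.9974 = 0.974

0.974 bits/symbol


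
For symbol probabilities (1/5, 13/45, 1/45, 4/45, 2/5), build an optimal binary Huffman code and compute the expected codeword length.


Huffman construction (repeatedly merge the two least-probable nodes; each merge adds 1 bit to every symbol beneath it): 1/45 + 4/45 = 1/9; 1/9 + 1/5 = 14/45; 13/45 + 14/45 = 3/5; 2/5 + 3/5 = 1. Resulting codeword lengths (in the order the probabilities were given): (3, 2, 4, 4, 1). L_avg = sum(p_i * l_i) = 1/5*3 + 13/45*2 + 1/45*4 + 4/45*4 + 2/5*1 = 91/45 = 2.0222

2.0222 bits


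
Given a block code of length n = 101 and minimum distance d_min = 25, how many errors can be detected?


Detection capability = d_min - 1 = 25 - 1 = 24

24 errors


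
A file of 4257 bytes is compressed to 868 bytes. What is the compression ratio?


Ratio = original / compressed = 4257 / 868 = 4.9044

4.9044


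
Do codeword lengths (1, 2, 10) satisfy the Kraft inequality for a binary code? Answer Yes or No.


Kraft sum = sum(2^(-l_i)) = 0.751, need <= 1. Result: satisfied (a binary prefix-free code with these lengths exists)

Yes


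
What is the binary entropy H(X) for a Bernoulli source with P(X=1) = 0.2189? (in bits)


H = -p*log2(p) - (1-p)*log2(1-p). -0.2189*log2(0.2189) = 0.479754; -0.7811*log2(0.7811) = 0.278400. H = 0.479754 + 0.278400 = 0.7582

0.7582 bits


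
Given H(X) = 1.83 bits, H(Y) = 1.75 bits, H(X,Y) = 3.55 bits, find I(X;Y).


I(X;Y) = H(X) + H(Y) - H(X,Y) = 1.83 + 1.75 - 3.55 = 0.03

0.03 bits


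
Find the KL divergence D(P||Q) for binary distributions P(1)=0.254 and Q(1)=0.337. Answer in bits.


KL = p*log2(p/q) + (1-p)*log2((1-p)/(1-q)) = 0.254*log2(0.254/0.337) + 0.746*log2(0.746/0.663) = 0.0233

0.0233 bits


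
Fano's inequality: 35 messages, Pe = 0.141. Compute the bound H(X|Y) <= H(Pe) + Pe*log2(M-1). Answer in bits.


H(Pe) = -Pe*log2(Pe) - (1-Pe)*log2(1-Pe) = -0.141*log2(0.141) - 0.859*log2(0.859) = 0.398499 + 0.188353 = 0.5869. Pe*log2(M-1) = 0.141*log2(34) = 0.717332. Bound = H(Pe) + Pe*log2(M-1) = 0.398499 + 0.188353 + 0.717332 = 1.3042

1.3042 bits


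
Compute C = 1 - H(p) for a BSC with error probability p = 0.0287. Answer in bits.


H(p) = -p*log2(p) - (1-p)*log2(1-p) = -0.0287*log2(0.0287) - 0.9713*log2(0.9713) = 0.147025 + 0.040805 = 0.1878. C = 1 - H(p) = 1 - 0.1878 = 0.8122

0.8122 bits


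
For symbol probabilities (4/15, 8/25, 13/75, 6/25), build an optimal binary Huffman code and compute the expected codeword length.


Huffman construction (repeatedly merge the two least-probable nodes; each merge adds 1 bit to every symbol beneath it): 13/75 + 6/25 = 31/75; 4/15 + 8/25 = 44/75; 31/75 + 44/75 = 1. Resulting codeword lengths (in the order the probabilities were given): (2, 2, 2, 2). L_avg = sum(p_i * l_i) = 4/15*2 + 8/25*2 + 13/75*2 + 6/25*2 = 2

2.0 bits


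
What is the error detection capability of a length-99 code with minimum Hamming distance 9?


Detection capability = d_min - 1 = 9 - 1 = 8

8 errors


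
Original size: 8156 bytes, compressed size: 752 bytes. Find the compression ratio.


Ratio = original / compressed = 8156 / 752 = 10.8457

10.8457


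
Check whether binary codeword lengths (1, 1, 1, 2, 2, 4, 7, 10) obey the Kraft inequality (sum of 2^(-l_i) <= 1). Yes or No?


Kraft sum = sum(2^(-l_i)) = 2.0713, need <= 1. Result: violated (a binary prefix-free code with these lengths cannot exist)

No


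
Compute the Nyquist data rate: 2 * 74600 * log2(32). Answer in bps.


Rate = 2 * B * log2(M) = 2 * 74600 * 5.0 = 746000.0

746000.0 bps


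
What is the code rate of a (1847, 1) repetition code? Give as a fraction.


Rate = k/n = 1/1847

1/1847


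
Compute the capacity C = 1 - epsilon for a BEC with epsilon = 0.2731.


C = 1 - epsilon = 1 - 0.2731 = 0.7269

0.7269 bits


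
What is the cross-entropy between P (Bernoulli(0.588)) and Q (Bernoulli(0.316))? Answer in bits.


H(P,Q) = -p*log2(q) - (1-p)*log2(1-q). -0.588*log2(0.316) = 0.977258; -0.412*log2(0.684) = 0.225748. H(P,Q) = 0.977258 + 0.225748 = 1.203

1.203 bits


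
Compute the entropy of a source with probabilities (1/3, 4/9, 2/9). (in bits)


H = -sum(p_i * log2(p_i)). Terms: -(1/3)*log2(1/3) = 0.528321; -(4/9)*log2(4/9) = 0.519967; -(2/9)*log2(2/9) = 0.482206. H = 0.528321 + 0.519967 + 0.482206 = 1.5305

1.5305 bits


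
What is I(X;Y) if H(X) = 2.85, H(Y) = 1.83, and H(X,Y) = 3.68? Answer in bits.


I(X;Y) = H(X) + H(Y) - H(X,Y) = 2.85 + 1.83 - 3.68 = 1.0

1.0 bits


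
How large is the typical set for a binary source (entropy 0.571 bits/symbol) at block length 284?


log2|A_typical| = nH = 284 * 0.571 = 162.164, so |A_typical| ~ 2^162.164 = 6.550e+48

6.550e+48


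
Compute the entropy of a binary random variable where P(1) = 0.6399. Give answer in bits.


H = -p*log2(p) - (1-p)*log2(1-p). -0.6399*log2(0.6399) = 0.412148; -0.3601*log2(0.3601) = 0.530618. H = 0.412148 + 0.530618 = 0.9428

0.9428 bits


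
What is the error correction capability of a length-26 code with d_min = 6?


Correction capability = floor((d-1)/2) = floor((6-1)/2) = 2

2 errors


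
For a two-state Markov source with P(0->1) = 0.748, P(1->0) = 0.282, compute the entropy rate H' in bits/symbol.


Stationary distribution: pi_0 = p10/(p01+p10) = 0.2738, pi_1 = 0.7262. Entropy rate H' = pi_0*H(p01) + pi_1*H(p10) = 0.2738*0.8144 + 0.7262*0.8582 = 0.8462

0.8462 bits/symbol


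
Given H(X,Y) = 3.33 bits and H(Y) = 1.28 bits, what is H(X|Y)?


H(X|Y) = H(X,Y) - H(Y) = 3.33 - 1.28 = 2.05

2.05 bits


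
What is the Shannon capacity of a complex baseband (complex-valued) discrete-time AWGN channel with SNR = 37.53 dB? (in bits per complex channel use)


SNR_linear = 10^(37.53/10) = 5662.3929; C = log2(1 + SNR_linear) = log2(1 + 5662.3929) = 12.4675

12.4675 bits/channel use


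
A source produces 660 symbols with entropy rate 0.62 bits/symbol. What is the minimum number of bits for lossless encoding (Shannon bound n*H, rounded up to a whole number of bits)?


Minimum bits >= n * H = 660 * 0.62 = 409.2, rounded up to a whole number of bits = 410

410 bits


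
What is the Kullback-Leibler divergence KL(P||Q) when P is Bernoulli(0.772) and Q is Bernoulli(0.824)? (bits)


KL = p*log2(p/q) + (1-p)*log2((1-p)/(1-q)) = 0.772*log2(0.772/0.824) + 0.228*log2(0.228/0.176) = 0.0125

0.0125 bits


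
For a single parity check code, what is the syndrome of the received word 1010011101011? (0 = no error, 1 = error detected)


Syndrome = XOR of all bits = 1 XOR 0 XOR 1 XOR 0 XOR 0 XOR 1 XOR 1 XOR 1 XOR 0 XOR 1 XOR 0 XOR 1 XOR 1 = 0

0


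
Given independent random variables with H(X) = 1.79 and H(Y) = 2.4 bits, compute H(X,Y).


For independent variables, H(X,Y) = H(X) + H(Y) = 1.79 + 2.4 = 4.19

4.19 bits


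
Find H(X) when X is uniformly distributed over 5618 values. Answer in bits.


H = log2(n) = log2(5618) = 12.4558

12.4558 bits


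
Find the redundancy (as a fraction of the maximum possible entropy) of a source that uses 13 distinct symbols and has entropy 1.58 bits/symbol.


H_max = log2(K) = log2(13) = 3.7004 bits/symbol. Redundancy = 1 - H/H_max = 1 - 1.58/3.7004 = 1 - 0.427 = 0.573

0.573


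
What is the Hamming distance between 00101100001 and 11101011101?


Count differing positions: ^ ^ . . . ^ ^ ^ ^ . . = 6 differences

6


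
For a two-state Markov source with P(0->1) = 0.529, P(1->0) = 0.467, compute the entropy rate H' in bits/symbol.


Stationary distribution: pi_0 = p10/(p01+p10) = 0.4689, pi_1 = 0.5311. Entropy rate H' = pi_0*H(p01) + pi_1*H(p10) = 0.4689*0.9976 + 0.5311*0.9969 = 0.9972

0.9972 bits/symbol


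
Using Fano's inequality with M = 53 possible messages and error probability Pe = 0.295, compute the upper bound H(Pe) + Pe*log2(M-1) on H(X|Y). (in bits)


H(Pe) = -Pe*log2(Pe) - (1-Pe)*log2(1-Pe) = -0.295*log2(0.295) - 0.705*log2(0.705) = 0.519558 + 0.355535 = 0.8751. Pe*log2(M-1) = 0.295*log2(52) = 1.681630. Bound = H(Pe) + Pe*log2(M-1) = 0.519558 + 0.355535 + 1.681630 = 2.5567

2.5567 bits


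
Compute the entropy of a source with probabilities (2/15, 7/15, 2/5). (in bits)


H = -sum(p_i * log2(p_i)). Terms: -(2/15)*log2(2/15) = 0.387585; -(7/15)*log2(7/15) = 0.513117; -(2/5)*log2(2/5) = 0.528771. H = 0.387585 + 0.513117 + 0.528771 = 1.4295

1.4295 bits


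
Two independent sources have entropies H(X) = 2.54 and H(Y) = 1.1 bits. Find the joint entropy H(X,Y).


For independent variables, H(X,Y) = H(X) + H(Y) = 2.54 + 1.1 = 3.64

3.64 bits


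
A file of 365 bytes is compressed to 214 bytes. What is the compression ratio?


Ratio = original / compressed = 365 / 214 = 1.7056

1.7056


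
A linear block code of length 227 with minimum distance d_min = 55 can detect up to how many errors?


Detection capability = d_min - 1 = 55 - 1 = 54

54 errors


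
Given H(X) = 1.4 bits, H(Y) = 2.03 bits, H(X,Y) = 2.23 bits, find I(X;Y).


I(X;Y) = H(X) + H(Y) - H(X,Y) = 1.4 + 2.03 - 2.23 = 1.2

1.2 bits


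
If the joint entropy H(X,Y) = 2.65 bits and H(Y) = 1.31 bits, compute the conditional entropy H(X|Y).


H(X|Y) = H(X,Y) - H(Y) = 2.65 - 1.31 = 1.34

1.34 bits


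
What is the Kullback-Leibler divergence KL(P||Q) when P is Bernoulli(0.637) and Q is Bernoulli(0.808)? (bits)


KL = p*log2(p/q) + (1-p)*log2((1-p)/(1-q)) = 0.637*log2(0.637/0.808) + 0.363*log2(0.363/0.192) = 0.115

0.115 bits


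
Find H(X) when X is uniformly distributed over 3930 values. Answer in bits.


H = log2(n) = log2(3930) = 11.9403

11.9403 bits


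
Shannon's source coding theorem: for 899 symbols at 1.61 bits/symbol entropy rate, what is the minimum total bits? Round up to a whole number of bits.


Minimum bits >= n * H = 899 * 1.61 = 1447.39, rounded up to a whole number of bits = 1448

1448 bits


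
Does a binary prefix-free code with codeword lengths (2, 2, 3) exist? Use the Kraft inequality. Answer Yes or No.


Kraft sum = sum(2^(-l_i)) = 0.625, need <= 1. Result: satisfied (a binary prefix-free code with these lengths exists)

Yes


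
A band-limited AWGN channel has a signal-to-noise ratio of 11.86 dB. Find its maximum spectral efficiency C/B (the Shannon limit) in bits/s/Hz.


SNR_linear = 10^(11.86/10) = 15.3462; C/B = log2(1 + SNR_linear) = log2(1 + 15.3462) = 4.0309

4.0309 bits/s/Hz


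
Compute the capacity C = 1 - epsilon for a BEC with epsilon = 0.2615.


C = 1 - epsilon = 1 - 0.2615 = 0.7385

0.7385 bits


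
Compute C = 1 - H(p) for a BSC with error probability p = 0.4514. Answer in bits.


H(p) = -p*log2(p) - (1-p)*log2(1-p) = -0.4514*log2(0.4514) - 0.5486*log2(0.5486) = 0.517991 + 0.475183 = 0.9932. C = 1 - H(p) = 1 - 0.9932 = 0.0068

0.0068 bits


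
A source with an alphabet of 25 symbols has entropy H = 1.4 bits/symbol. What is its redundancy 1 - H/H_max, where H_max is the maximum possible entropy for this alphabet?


H_max = log2(K) = log2(25) = 4.6439 bits/symbol. Redundancy = 1 - H/H_max = 1 - 1.4/4.6439 = 1 - 0.3015 = 0.6985

0.6985


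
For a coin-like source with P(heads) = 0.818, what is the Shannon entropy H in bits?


H = -p*log2(p) - (1-p)*log2(1-p). -0.818*log2(0.818) = 0.237079; -0.182*log2(0.182) = 0.447354. H = 0.237079 + 0.447354 = 0.6844

0.6844 bits


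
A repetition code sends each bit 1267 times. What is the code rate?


Rate = k/n = 1/1267

1/1267


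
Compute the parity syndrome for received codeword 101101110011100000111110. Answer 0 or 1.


Syndrome = XOR of all bits = 1 XOR 0 XOR 1 XOR 1 XOR 0 XOR 1 XOR 1 XOR 1 XOR 0 XOR 0 XOR 1 XOR 1 XOR 1 XOR 0 XOR 0 XOR 0 XOR 0 XOR 0 XOR 1 XOR 1 XOR 1 XOR 1 XOR 1 XOR 0 = 0

0


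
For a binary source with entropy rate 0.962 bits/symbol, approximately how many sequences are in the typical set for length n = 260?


log2|A_typical| = nH = 260 * 0.962 = 250.12, so |A_typical| ~ 2^250.12 = 1.966e+75

1.966e+75


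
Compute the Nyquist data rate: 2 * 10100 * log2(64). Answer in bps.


Rate = 2 * B * log2(M) = 2 * 10100 * 6.0 = 121200.0

121200.0 bps


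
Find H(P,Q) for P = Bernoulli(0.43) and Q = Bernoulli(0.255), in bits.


H(P,Q) = -p*log2(q) - (1-p)*log2(1-q). -0.43*log2(0.255) = 0.847715; -0.57*log2(0.745) = 0.242072. H(P,Q) = 0.847715 + 0.242072 = 1.0898

1.0898 bits


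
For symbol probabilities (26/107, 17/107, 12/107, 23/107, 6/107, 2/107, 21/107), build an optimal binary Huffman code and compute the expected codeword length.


Huffman construction (repeatedly merge the two least-probable nodes; each merge adds 1 bit to every symbol beneath it): 2/107 + 6/107 = 8/107; 8/107 + 12/107 = 20/107; 17/107 + 20/107 = 37/107; 21/107 + 23/107 = 44/107; 26/107 + 37/107 = 63/107; 44/107 + 63/107 = 1. Resulting codeword lengths (in the order the probabilities were given): (2, 3, 4, 2, 5, 5, 2). L_avg = sum(p_i * l_i) = 26/107*2 + 17/107*3 + 12/107*4 + 23/107*2 + 6/107*5 + 2/107*5 + 21/107*2 = 279/107 = 2.6075

2.6075 bits


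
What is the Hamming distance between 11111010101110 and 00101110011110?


Count differing positions: ^ ^ . ^ . ^ . . ^ ^ . . . . = 6 differences

6


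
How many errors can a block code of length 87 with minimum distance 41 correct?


Correction capability = floor((d-1)/2) = floor((41-1)/2) = 20

20 errors


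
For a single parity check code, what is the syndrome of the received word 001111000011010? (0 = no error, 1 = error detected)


Syndrome = XOR of all bits = 0 XOR 0 XOR 1 XOR 1 XOR 1 XOR 1 XOR 0 XOR 0 XOR 0 XOR 0 XOR 1 XOR 1 XOR 0 XOR 1 XOR 0 = 1

1


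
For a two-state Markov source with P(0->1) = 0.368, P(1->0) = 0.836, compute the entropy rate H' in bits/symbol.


Stationary distribution: pi_0 = p10/(p01+p10) = 0.6944, pi_1 = 0.3056. Entropy rate H' = pi_0*H(p01) + pi_1*H(p10) = 0.6944*0.9491 + 0.3056*0.6438 = 0.8558

0.8558 bits/symbol


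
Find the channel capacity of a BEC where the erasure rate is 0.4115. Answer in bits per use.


C = 1 - epsilon = 1 - 0.4115 = 0.5885

0.5885 bits


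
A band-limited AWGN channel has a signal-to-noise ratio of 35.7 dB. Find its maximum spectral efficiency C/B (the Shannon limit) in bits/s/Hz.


SNR_linear = 10^(35.7/10) = 3715.3523; C/B = log2(1 + SNR_linear) = log2(1 + 3715.3523) = 11.8597

11.8597 bits/s/Hz


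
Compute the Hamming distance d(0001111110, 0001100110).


Count differing positions: . . . . . ^ ^ . . . = 2 differences

2


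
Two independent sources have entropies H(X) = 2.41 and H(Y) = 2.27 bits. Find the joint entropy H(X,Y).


For independent variables, H(X,Y) = H(X) + H(Y) = 2.41 + 2.27 = 4.68

4.68 bits


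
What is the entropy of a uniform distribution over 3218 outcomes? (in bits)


H = log2(n) = log2(3218) = 11.6519

11.6519 bits


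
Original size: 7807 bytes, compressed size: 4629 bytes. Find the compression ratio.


Ratio = original / compressed = 7807 / 4629 = 1.6865

1.6865


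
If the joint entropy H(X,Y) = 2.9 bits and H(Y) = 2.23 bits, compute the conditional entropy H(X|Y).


H(X|Y) = H(X,Y) - H(Y) = 2.9 - 2.23 = 0.67

0.67 bits


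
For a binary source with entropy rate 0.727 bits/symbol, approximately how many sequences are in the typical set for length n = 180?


log2|A_typical| = nH = 180 * 0.727 = 130.86, so |A_typical| ~ 2^130.86 = 2.471e+39

2.471e+39


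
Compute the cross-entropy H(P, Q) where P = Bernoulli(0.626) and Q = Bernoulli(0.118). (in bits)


H(P,Q) = -p*log2(q) - (1-p)*log2(1-q). -0.626*log2(0.118) = 1.930046; -0.374*log2(0.882) = 0.067750. H(P,Q) = 1.930046 + 0.067750 = 1.9978

1.9978 bits


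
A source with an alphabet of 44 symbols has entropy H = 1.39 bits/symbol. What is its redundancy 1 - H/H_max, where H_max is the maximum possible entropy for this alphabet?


H_max = log2(K) = log2(44) = 5.4594 bits/symbol. Redundancy = 1 - H/H_max = 1 - 1.39/5.4594 = 1 - 0.2546 = 0.7454

0.7454


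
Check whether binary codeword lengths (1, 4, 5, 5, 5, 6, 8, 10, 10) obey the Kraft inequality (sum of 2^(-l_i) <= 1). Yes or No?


Kraft sum = sum(2^(-l_i)) = 0.6777, need <= 1. Result: satisfied (a binary prefix-free code with these lengths exists)

Yes


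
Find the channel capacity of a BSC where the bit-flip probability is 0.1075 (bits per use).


H(p) = -p*log2(p) - (1-p)*log2(1-p) = -0.1075*log2(0.1075) - 0.8925*log2(0.8925) = 0.345891 + 0.146438 = 0.4923. C = 1 - H(p) = 1 - 0.4923 = 0.5077

0.5077 bits


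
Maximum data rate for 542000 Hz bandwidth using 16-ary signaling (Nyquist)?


Rate = 2 * B * log2(M) = 2 * 542000 * 4.0 = 4336000.0

4336000.0 bps


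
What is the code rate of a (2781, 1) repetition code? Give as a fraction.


Rate = k/n = 1/2781

1/2781


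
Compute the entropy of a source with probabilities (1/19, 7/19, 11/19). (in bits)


H = -sum(p_i * log2(p_i)). Terms: -(1/19)*log2(1/19) = 0.223575; -(7/19)*log2(7/19) = 0.530737; -(11/19)*log2(11/19) = 0.456498. H = 0.223575 + 0.530737 + 0.456498 = 1.2108

1.2108 bits


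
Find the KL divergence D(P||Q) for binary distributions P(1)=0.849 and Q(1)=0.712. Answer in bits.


KL = p*log2(p/q) + (1-p)*log2((1-p)/(1-q)) = 0.849*log2(0.849/0.712) + 0.151*log2(0.151/0.288) = 0.0749

0.0749 bits


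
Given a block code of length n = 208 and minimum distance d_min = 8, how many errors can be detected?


Detection capability = d_min - 1 = 8 - 1 = 7

7 errors


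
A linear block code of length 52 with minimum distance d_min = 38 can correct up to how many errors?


Correction capability = floor((d-1)/2) = floor((38-1)/2) = 18

18 errors


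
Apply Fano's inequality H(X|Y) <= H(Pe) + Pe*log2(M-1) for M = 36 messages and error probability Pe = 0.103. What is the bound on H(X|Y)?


H(Pe) = -Pe*log2(Pe) - (1-Pe)*log2(1-Pe) = -0.103*log2(0.103) - 0.897*log2(0.897) = 0.337766 + 0.140668 = 0.4784. Pe*log2(M-1) = 0.103*log2(35) = 0.528316. Bound = H(Pe) + Pe*log2(M-1) = 0.337766 + 0.140668 + 0.528316 = 1.0068

1.0068 bits


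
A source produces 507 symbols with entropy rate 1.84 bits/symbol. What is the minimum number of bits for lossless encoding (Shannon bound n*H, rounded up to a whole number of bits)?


Minimum bits >= n * H = 507 * 1.84 = 932.88, rounded up to a whole number of bits = 933

933 bits


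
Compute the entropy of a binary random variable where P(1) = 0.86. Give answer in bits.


H = -p*log2(p) - (1-p)*log2(1-p). -0.86*log2(0.86) = 0.187129; -0.14*log2(0.14) = 0.397110. H = 0.187129 + 0.397110 = 0.5842

0.5842 bits


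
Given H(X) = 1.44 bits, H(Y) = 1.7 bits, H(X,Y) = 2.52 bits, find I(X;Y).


I(X;Y) = H(X) + H(Y) - H(X,Y) = 1.44 + 1.7 - 2.52 = 0.62

0.62 bits


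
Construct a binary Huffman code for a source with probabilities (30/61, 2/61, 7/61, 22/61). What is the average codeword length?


Huffman construction (repeatedly merge the two least-probable nodes; each merge adds 1 bit to every symbol beneath it): 2/61 + 7/61 = 9/61; 9/61 + 22/61 = 31/61; 30/61 + 31/61 = 1. Resulting codeword lengths (in the order the probabilities were given): (1, 3, 3, 2). L_avg = sum(p_i * l_i) = 30/61*1 + 2/61*3 + 7/61*3 + 22/61*2 = 101/61 = 1.6557

1.6557 bits


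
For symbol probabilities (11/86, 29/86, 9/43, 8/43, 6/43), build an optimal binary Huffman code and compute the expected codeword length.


Huffman construction (repeatedly merge the two least-probable nodes; each merge adds 1 bit to every symbol beneath it): 11/86 + 6/43 = 23/86; 8/43 + 9/43 = 17/43; 23/86 + 29/86 = 26/43; 17/43 + 26/43 = 1. Resulting codeword lengths (in the order the probabilities were given): (3, 2, 2, 2, 3). L_avg = sum(p_i * l_i) = 11/86*3 + 29/86*2 + 9/43*2 + 8/43*2 + 6/43*3 = 195/86 = 2.2674

2.2674 bits


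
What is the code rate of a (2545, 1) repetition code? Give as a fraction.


Rate = k/n = 1/2545

1/2545


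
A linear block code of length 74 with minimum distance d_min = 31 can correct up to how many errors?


Correction capability = floor((d-1)/2) = floor((31-1)/2) = 15

15 errors


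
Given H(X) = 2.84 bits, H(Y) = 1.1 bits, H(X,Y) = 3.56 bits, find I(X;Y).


I(X;Y) = H(X) + H(Y) - H(X,Y) = 2.84 + 1.1 - 3.56 = 0.38

0.38 bits


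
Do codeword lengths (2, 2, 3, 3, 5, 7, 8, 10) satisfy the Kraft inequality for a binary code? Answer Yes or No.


Kraft sum = sum(2^(-l_i)) = 0.7939, need <= 1. Result: satisfied (a binary prefix-free code with these lengths exists)

Yes


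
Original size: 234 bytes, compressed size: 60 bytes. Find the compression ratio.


Ratio = original / compressed = 234 / 60 = 3.9

3.9


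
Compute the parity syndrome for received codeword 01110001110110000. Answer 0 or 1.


Syndrome = XOR of all bits = 0 XOR 1 XOR 1 XOR 1 XOR 0 XOR 0 XOR 0 XOR 1 XOR 1 XOR 1 XOR 0 XOR 1 XOR 1 XOR 0 XOR 0 XOR 0 XOR 0 = 0

0


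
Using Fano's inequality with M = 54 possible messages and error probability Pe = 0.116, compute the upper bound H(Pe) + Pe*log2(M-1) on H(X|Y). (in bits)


H(Pe) = -Pe*log2(Pe) - (1-Pe)*log2(1-Pe) = -0.116*log2(0.116) - 0.884*log2(0.884) = 0.360505 + 0.157247 = 0.5178. Pe*log2(M-1) = 0.116*log2(53) = 0.664439. Bound = H(Pe) + Pe*log2(M-1) = 0.360505 + 0.157247 + 0.664439 = 1.1822

1.1822 bits


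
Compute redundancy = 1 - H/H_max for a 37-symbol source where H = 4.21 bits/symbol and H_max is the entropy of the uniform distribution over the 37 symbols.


H_max = log2(K) = log2(37) = 5.2095 bits/symbol. Redundancy = 1 - H/H_max = 1 - 4.21/5.2095 = 1 - 0.8081 = 0.1919

0.1919


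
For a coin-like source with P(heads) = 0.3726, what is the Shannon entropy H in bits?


H = -p*log2(p) - (1-p)*log2(1-p). -0.3726*log2(0.3726) = 0.530694; -0.6274*log2(0.6274) = 0.421953. H = 0.530694 + 0.421953 = 0.9526

0.9526 bits


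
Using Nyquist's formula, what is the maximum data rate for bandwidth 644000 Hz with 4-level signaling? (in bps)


Rate = 2 * B * log2(M) = 2 * 644000 * 2.0 = 2576000.0

2576000.0 bps


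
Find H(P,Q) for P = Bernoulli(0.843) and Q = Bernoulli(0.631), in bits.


H(P,Q) = -p*log2(q) - (1-p)*log2(1-q). -0.843*log2(0.631) = 0.559995; -0.157*log2(0.369) = 0.225814. H(P,Q) = 0.559995 + 0.225814 = 0.7858

0.7858 bits


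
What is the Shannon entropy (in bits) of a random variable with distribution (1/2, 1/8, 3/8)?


H = -sum(p_i * log2(p_i)). Terms: -(1/2)*log2(1/2) = 0.500000; -(1/8)*log2(1/8) = 0.375000; -(3/8)*log2(3/8) = 0.530639. H = 0.500000 + 0.375000 + 0.530639 = 1.4056

1.4056 bits


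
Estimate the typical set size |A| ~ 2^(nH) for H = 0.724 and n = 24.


log2|A_typical| = nH = 24 * 0.724 = 17.376, so |A_typical| ~ 2^17.376 = 1.701e+05

1.701e+05


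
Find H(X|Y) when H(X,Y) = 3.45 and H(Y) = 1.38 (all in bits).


H(X|Y) = H(X,Y) - H(Y) = 3.45 - 1.38 = 2.07

2.07 bits


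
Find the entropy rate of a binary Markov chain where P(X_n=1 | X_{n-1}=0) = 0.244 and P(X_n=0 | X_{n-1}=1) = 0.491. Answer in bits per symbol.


Stationary distribution: pi_0 = p10/(p01+p10) = 0.668, pi_1 = 0.332. Entropy rate H' = pi_0*H(p01) + pi_1*H(p10) = 0.668*0.8016 + 0.332*0.9998 = 0.8674

0.8674 bits/symbol


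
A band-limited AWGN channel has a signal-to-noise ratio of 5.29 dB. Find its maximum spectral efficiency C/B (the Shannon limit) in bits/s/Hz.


SNR_linear = 10^(5.29/10) = 3.3806; C/B = log2(1 + SNR_linear) = log2(1 + 3.3806) = 2.1311

2.1311 bits/s/Hz


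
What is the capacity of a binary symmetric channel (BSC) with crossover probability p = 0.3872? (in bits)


H(p) = -p*log2(p) - (1-p)*log2(1-p) = -0.3872*log2(0.3872) - 0.6128*log2(0.6128) = 0.530018 + 0.432950 = 0.963. C = 1 - H(p) = 1 - 0.963 = 0.037

0.037 bits


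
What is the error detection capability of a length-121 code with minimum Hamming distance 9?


Detection capability = d_min - 1 = 9 - 1 = 8

8 errors


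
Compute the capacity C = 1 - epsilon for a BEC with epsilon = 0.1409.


C = 1 - epsilon = 1 - 0.1409 = 0.8591

0.8591 bits


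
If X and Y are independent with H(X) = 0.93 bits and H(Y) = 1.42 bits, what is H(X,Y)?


For independent variables, H(X,Y) = H(X) + H(Y) = 0.93 + 1.42 = 2.35

2.35 bits


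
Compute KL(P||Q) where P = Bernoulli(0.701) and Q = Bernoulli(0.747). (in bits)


KL = p*log2(p/q) + (1-p)*log2((1-p)/(1-q)) = 0.701*log2(0.701/0.747) + 0.299*log2(0.299/0.253) = 0.0078

0.0078 bits


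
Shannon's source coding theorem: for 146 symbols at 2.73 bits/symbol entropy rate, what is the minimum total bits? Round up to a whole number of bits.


Minimum bits >= n * H = 146 * 2.73 = 398.58, rounded up to a whole number of bits = 399

399 bits


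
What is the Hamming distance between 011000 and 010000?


Count differing positions: . . ^ . . . = 1 differences

1


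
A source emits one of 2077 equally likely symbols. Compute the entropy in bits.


H = log2(n) = log2(2077) = 11.0203

11.0203 bits


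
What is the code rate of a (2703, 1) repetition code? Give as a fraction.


Rate = k/n = 1/2703

1/2703


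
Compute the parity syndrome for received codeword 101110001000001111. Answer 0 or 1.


Syndrome = XOR of all bits = 1 XOR 0 XOR 1 XOR 1 XOR 1 XOR 0 XOR 0 XOR 0 XOR 1 XOR 0 XOR 0 XOR 0 XOR 0 XOR 0 XOR 1 XOR 1 XOR 1 XOR 1 = 1

1


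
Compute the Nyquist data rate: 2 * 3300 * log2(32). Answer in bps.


Rate = 2 * B * log2(M) = 2 * 3300 * 5.0 = 33000.0

33000.0 bps


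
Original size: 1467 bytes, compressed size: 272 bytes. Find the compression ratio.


Ratio = original / compressed = 1467 / 272 = 5.3934

5.3934


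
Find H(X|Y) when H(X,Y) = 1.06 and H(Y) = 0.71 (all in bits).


H(X|Y) = H(X,Y) - H(Y) = 1.06 - 0.71 = 0.35

0.35 bits


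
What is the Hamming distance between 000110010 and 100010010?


Count differing positions: ^ . . ^ . . . . . = 2 differences

2


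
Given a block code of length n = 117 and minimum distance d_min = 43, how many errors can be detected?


Detection capability = d_min - 1 = 43 - 1 = 42

42 errors


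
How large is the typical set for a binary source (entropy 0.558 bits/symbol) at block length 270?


log2|A_typical| = nH = 270 * 0.558 = 150.66, so |A_typical| ~ 2^150.66 = 2.255e+45

2.255e+45


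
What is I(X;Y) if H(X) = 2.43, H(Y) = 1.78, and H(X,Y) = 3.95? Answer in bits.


I(X;Y) = H(X) + H(Y) - H(X,Y) = 2.43 + 1.78 - 3.95 = 0.26

0.26 bits


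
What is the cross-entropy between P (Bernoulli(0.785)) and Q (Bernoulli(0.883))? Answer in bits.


H(P,Q) = -p*log2(q) - (1-p)*log2(1-q). -0.785*log2(0.883) = 0.140919; -0.215*log2(0.117) = 0.665515. H(P,Q) = 0.140919 + 0.665515 = 0.8064

0.8064 bits


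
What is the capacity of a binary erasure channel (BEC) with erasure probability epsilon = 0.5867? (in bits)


C = 1 - epsilon = 1 - 0.5867 = 0.4133

0.4133 bits


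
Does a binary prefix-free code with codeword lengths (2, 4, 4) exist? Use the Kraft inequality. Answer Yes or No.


Kraft sum = sum(2^(-l_i)) = 0.375, need <= 1. Result: satisfied (a binary prefix-free code with these lengths exists)

Yes


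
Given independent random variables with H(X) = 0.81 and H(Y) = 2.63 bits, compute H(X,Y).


For independent variables, H(X,Y) = H(X) + H(Y) = 0.81 + 2.63 = 3.44

3.44 bits


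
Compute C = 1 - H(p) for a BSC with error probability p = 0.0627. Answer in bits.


H(p) = -p*log2(p) - (1-p)*log2(1-p) = -0.0627*log2(0.0627) - 0.9373*log2(0.9373) = 0.250511 + 0.087560 = 0.3381. C = 1 - H(p) = 1 - 0.3381 = 0.6619

0.6619 bits


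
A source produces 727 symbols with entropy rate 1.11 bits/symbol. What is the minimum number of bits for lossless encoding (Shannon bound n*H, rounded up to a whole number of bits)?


Minimum bits >= n * H = 727 * 1.11 = 806.97, rounded up to a whole number of bits = 807

807 bits


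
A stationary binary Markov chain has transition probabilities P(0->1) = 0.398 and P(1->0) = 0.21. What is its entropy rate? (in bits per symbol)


Stationary distribution: pi_0 = p10/(p01+p10) = 0.3454, pi_1 = 0.6546. Entropy rate H' = pi_0*H(p01) + pi_1*H(p10) = 0.3454*0.9698 + 0.6546*0.7415 = 0.8203

0.8203 bits/symbol


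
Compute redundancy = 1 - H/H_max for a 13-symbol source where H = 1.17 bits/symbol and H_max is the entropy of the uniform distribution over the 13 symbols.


H_max = log2(K) = log2(13) = 3.7004 bits/symbol. Redundancy = 1 - H/H_max = 1 - 1.17/3.7004 = 1 - 0.3162 = 0.6838

0.6838


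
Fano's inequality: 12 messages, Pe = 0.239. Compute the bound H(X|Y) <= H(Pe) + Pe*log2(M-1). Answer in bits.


H(Pe) = -Pe*log2(Pe) - (1-Pe)*log2(1-Pe) = -0.239*log2(0.239) - 0.761*log2(0.761) = 0.493515 + 0.299858 = 0.7934. Pe*log2(M-1) = 0.239*log2(11) = 0.826804. Bound = H(Pe) + Pe*log2(M-1) = 0.493515 + 0.299858 + 0.826804 = 1.6202

1.6202 bits


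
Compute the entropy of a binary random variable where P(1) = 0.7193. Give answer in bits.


H = -p*log2(p) - (1-p)*log2(1-p). -0.7193*log2(0.7193) = 0.341908; -0.2807*log2(0.2807) = 0.514495. H = 0.341908 + 0.514495 = 0.8564

0.8564 bits


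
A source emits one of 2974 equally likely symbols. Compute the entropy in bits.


H = log2(n) = log2(2974) = 11.5382

11.5382 bits


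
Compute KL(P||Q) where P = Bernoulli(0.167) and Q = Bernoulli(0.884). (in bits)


KL = p*log2(p/q) + (1-p)*log2((1-p)/(1-q)) = 0.167*log2(0.167/0.884) + 0.833*log2(0.833/0.116) = 1.9677

1.9677 bits


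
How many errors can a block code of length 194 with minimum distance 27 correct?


Correction capability = floor((d-1)/2) = floor((27-1)/2) = 13

13 errors


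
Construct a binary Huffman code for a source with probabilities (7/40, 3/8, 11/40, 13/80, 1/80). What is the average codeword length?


Huffman construction (repeatedly merge the two least-probable nodes; each merge adds 1 bit to every symbol beneath it): 1/80 + 13/80 = 7/40; 7/40 + 7/40 = 7/20; 11/40 + 7/20 = 5/8; 3/8 + 5/8 = 1. Resulting codeword lengths (in the order the probabilities were given): (3, 1, 2, 4, 4). L_avg = sum(p_i * l_i) = 7/40*3 + 3/8*1 + 11/40*2 + 13/80*4 + 1/80*4 = 43/20 = 2.15

2.15 bits


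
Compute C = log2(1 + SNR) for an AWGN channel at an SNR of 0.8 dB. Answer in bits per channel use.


SNR_linear = 10^(0.8/10) = 1.2023; C = log2(1 + SNR_linear) = log2(1 + 1.2023) = 1.139

1.139 bits/channel use


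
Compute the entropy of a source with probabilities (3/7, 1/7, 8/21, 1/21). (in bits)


H = -sum(p_i * log2(p_i)). Terms: -(3/7)*log2(3/7) = 0.523882; -(1/7)*log2(1/7) = 0.401051; -(8/21)*log2(8/21) = 0.530407; -(1/21)*log2(1/21) = 0.209158. H = 0.523882 + 0.401051 + 0.530407 + 0.209158 = 1.6645

1.6645 bits


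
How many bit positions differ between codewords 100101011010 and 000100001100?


Count differing positions: ^ . . . . ^ . ^ . ^ ^ . = 5 differences

5
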